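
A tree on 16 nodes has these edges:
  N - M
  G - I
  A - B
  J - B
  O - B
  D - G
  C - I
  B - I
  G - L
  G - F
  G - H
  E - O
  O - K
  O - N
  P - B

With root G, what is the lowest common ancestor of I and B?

I

I's ancestor chain is I, G and B's is B, I, G; they first meet at I.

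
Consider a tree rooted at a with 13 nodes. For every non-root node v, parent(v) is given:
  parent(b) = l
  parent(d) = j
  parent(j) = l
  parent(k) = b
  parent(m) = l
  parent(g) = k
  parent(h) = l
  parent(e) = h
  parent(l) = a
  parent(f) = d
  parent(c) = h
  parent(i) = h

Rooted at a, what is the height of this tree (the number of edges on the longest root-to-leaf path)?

4

f sits deepest: a-l-j-d-f — 4 edges from the root.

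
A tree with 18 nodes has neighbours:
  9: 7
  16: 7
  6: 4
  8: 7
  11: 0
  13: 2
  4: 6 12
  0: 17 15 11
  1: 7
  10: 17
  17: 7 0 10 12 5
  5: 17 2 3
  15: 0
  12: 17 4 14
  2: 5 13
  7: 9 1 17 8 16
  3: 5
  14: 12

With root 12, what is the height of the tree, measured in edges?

4

13 sits deepest: 12 → 17 → 5 → 2 → 13 — 4 edges from the root.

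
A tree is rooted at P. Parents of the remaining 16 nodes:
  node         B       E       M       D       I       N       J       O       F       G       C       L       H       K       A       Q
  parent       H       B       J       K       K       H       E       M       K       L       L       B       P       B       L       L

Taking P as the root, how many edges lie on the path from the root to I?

Path from P to I: P → H → B → K → I, which has 4 edges.

4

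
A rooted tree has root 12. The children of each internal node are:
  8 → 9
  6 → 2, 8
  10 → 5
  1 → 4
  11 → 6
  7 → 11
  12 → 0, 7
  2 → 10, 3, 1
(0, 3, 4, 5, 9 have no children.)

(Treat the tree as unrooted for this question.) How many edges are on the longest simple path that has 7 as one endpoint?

5

A farthest node from 7 is 4 (5 also at distance 5).
The path 7-11-6-2-1-4 has 5 edges.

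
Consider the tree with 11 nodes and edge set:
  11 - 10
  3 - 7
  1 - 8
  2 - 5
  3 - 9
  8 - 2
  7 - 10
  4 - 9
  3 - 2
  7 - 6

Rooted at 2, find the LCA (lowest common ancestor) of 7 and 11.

7's ancestor chain is 7, 3, 2 and 11's is 11, 10, 7, 3, 2; they first meet at 7.

7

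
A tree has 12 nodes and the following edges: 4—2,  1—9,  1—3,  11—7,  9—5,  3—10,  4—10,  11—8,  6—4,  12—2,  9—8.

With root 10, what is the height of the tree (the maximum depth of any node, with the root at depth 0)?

A deepest node is 7, reached by 10-3-1-9-8-11-7.
That path has 6 edges, so the height is 6.

6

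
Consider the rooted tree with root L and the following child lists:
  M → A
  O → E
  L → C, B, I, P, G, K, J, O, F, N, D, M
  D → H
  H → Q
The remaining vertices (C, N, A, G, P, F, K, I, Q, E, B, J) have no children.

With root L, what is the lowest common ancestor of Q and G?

L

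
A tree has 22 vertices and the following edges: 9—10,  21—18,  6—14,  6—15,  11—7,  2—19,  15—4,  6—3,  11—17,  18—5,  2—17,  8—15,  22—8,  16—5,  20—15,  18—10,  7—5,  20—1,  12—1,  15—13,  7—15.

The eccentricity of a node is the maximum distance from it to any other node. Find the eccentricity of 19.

8

Distances from 19 peak at 8, attained at 9 (12 also at distance 8).
19–2–17–11–7–5–18–10–9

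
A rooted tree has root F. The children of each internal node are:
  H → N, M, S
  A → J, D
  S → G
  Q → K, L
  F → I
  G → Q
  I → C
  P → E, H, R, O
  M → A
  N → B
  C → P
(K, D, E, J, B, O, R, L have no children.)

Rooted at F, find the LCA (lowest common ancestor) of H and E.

Ancestors of H (toward the root): H, P, C, I, F.
Ancestors of E: E, P, C, I, F.
The deepest node appearing in both lists is P.

P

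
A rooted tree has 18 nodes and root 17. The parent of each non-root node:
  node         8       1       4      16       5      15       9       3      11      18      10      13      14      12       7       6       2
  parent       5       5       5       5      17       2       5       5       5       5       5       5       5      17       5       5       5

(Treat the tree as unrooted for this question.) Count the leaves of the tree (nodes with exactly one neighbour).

15

Exactly 15 nodes have a single neighbour: 1, 3, 4, 6, 7, 8, 9, 10, 11, 12, 13, 14, 15, 16, 18.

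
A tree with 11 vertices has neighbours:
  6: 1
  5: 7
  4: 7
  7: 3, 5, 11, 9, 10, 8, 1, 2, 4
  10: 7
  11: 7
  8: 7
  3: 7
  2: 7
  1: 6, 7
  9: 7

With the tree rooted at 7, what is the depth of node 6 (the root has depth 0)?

7 – 1 – 6 — 2 edges.

2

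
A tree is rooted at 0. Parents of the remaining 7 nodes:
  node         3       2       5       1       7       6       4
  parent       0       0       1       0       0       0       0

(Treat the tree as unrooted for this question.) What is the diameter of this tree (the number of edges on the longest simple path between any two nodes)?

Starting from 5, a farthest node is 6 at distance 3.
One longest path: 5 - 1 - 0 - 6.
So the diameter is 3.

3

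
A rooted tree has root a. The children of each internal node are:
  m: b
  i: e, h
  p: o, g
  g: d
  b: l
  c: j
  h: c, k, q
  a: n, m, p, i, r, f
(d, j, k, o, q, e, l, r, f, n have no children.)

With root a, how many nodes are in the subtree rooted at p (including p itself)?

4

Descendants of p (including itself): p, o, g, d. That's 4.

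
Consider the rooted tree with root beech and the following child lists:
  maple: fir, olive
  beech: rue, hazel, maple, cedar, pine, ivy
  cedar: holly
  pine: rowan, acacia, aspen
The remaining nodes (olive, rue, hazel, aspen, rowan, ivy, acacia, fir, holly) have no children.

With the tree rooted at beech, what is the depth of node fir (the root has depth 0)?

2

Path from beech to fir: beech → maple → fir, which has 2 edges.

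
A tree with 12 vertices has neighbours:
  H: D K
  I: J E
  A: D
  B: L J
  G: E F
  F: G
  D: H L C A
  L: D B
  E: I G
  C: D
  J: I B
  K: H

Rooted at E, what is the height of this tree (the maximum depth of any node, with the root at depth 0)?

7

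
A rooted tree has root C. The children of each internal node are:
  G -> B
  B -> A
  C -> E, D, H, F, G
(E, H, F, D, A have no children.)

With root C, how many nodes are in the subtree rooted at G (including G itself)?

3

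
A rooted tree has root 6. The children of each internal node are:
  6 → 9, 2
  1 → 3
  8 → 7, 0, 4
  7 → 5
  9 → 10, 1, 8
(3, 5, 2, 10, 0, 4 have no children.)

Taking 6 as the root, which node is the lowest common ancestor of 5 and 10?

5's ancestor chain is 5, 7, 8, 9, 6 and 10's is 10, 9, 6; they first meet at 9.

9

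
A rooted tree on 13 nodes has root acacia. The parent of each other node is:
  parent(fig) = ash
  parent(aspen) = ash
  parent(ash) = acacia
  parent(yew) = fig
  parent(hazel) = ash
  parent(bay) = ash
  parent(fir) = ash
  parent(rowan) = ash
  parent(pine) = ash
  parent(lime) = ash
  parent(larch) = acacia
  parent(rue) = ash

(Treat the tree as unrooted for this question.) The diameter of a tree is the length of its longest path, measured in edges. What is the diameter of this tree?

Starting from larch, a farthest node is yew at distance 4.
One longest path: larch - acacia - ash - fig - yew.
So the diameter is 4.

4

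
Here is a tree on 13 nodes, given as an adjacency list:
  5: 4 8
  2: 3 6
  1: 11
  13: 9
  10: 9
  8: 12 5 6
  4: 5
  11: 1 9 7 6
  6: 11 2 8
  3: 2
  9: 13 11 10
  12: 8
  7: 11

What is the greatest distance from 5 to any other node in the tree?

The node farthest from 5 is 10 (13 also at distance 5), via 5-8-6-11-9-10 — 5 edges.

5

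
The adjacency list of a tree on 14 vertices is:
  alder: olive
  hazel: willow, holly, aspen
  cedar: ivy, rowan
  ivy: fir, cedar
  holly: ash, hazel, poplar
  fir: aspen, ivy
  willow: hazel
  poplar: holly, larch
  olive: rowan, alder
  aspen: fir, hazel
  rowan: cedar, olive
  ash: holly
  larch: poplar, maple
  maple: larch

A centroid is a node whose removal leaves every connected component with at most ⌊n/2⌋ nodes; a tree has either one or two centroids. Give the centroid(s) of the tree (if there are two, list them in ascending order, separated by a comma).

aspen, hazel

If aspen is removed the pieces have sizes 7, 6, all ≤ ⌊14/2⌋ = 7.
hazel is adjacent to aspen and is also a centroid (the largest component after removing it is likewise 7).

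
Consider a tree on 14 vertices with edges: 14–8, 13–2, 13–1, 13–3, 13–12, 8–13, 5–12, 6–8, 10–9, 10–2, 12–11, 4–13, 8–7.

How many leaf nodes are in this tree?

Degree-1 nodes: 1, 3, 4, 5, 6, 7, 9, 11, 14 — 9 of them.

9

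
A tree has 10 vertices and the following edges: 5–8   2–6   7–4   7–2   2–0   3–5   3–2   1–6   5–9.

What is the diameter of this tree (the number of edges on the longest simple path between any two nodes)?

5

Starting from 9, a farthest node is 1 at distance 5.
One longest path: 9 - 5 - 3 - 2 - 6 - 1.
So the diameter is 5.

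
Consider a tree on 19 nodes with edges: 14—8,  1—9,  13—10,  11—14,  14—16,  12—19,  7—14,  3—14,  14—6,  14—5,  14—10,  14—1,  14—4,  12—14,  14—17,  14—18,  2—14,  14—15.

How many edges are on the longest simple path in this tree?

4

A longest path is 13 - 10 - 14 - 1 - 9, with 4 edges.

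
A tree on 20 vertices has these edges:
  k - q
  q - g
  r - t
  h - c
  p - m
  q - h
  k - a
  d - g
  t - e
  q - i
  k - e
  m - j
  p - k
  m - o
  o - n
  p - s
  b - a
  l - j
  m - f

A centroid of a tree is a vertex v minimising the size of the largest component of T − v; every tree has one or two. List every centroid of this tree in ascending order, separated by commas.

k

Delete k: the remaining components have sizes 8, 6, 3, 2. Max 8 ≤ 10, so k is a centroid.
Every other node leaves some component of size > 10, so the centroid is unique.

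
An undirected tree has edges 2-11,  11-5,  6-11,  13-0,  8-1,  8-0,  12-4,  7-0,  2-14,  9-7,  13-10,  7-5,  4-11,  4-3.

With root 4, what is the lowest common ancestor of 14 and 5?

11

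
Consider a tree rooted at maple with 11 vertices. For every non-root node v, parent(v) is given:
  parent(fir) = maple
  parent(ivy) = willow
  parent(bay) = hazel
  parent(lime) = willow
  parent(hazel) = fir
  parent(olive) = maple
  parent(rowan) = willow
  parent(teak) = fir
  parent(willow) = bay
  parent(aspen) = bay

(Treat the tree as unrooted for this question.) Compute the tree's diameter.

6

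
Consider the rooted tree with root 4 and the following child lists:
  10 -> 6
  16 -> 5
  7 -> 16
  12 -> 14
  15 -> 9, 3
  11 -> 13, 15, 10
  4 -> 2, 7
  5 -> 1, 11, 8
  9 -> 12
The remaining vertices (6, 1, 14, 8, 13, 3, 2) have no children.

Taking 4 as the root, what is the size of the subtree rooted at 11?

Descendants of 11 (including itself): 11, 15, 10, 13, 9, 3, 6, 12, 14. That's 9.

9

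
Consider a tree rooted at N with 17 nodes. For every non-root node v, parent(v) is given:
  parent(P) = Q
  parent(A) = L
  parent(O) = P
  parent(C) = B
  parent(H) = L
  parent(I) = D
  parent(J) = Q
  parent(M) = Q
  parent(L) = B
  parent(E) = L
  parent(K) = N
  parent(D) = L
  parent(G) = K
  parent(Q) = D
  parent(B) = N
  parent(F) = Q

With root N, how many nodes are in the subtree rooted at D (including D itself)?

Descendants of D (including itself): D, I, Q, M, P, J, F, O. That's 8.

8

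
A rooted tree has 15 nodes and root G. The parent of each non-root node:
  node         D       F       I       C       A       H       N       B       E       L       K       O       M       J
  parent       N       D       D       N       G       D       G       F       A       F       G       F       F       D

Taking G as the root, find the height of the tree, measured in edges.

A deepest node is M, reached by G → N → D → F → M.
That path has 4 edges, so the height is 4.

4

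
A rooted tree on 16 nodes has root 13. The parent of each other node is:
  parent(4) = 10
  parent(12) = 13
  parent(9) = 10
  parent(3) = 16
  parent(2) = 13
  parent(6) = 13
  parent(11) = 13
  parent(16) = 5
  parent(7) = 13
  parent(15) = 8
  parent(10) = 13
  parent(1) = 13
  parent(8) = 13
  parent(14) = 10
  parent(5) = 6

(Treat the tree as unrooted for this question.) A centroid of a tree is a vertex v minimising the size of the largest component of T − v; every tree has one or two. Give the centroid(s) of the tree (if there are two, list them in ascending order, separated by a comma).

13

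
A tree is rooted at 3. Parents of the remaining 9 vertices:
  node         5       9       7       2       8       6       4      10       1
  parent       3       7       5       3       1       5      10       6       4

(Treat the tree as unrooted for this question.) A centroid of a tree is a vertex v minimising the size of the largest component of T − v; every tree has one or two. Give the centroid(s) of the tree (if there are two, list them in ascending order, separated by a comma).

5, 6

If 6 is removed the pieces have sizes 5, 4, all ≤ ⌊10/2⌋ = 5.
Its neighbour 5 also leaves a largest component of size 5, so both are centroids.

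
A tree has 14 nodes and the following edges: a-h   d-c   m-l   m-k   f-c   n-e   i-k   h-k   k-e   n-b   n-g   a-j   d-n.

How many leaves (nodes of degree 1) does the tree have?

6

The leaves are b, f, g, i, j, l.
That is 6 leaves.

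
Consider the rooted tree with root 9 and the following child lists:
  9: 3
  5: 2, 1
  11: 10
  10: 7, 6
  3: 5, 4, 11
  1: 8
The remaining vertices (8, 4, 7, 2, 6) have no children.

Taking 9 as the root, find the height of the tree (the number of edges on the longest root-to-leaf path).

4

7 sits deepest: 9–3–11–10–7 — 4 edges from the root.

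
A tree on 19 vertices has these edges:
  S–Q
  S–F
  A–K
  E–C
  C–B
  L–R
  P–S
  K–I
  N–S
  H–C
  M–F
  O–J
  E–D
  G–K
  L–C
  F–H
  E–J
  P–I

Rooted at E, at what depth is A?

Path from E to A: E – C – H – F – S – P – I – K – A, which has 8 edges.

8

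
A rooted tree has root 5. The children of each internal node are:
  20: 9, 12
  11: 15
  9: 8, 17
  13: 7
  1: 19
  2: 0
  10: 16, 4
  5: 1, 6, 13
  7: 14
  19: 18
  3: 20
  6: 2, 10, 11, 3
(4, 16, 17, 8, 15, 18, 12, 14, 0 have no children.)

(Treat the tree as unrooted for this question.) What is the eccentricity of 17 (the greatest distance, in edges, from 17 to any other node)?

A farthest node from 17 is 18 (14 also at distance 8).
The path 17 – 9 – 20 – 3 – 6 – 5 – 1 – 19 – 18 has 8 edges.

8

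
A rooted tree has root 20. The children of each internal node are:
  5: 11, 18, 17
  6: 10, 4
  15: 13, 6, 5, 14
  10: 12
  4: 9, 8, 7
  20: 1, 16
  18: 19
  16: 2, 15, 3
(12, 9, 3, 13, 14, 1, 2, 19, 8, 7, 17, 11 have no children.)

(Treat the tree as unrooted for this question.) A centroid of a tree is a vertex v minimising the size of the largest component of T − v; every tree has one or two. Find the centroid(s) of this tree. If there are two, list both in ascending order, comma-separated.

Delete 15: the remaining components have sizes 7, 5, 5, 1, 1. Max 7 ≤ 10, so 15 is a centroid.
No neighbour of 15 does as well, so 15 is the unique centroid.

15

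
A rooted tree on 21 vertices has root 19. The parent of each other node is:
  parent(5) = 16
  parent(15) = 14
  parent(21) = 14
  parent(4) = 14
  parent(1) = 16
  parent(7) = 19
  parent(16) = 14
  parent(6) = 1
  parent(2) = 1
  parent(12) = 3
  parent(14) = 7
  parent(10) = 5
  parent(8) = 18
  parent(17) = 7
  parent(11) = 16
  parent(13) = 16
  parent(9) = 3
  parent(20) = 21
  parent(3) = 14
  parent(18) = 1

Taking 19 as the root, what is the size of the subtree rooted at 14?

18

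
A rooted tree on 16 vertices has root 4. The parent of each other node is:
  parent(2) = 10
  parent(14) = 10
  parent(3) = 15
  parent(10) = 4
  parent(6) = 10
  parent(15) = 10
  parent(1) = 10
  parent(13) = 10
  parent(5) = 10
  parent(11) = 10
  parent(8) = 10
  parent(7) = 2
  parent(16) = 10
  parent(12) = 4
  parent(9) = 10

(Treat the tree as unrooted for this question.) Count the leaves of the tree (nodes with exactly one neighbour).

12

Degree-1 nodes: 1, 3, 5, 6, 7, 8, 9, 11, 12, 13, 14, 16 — 12 of them.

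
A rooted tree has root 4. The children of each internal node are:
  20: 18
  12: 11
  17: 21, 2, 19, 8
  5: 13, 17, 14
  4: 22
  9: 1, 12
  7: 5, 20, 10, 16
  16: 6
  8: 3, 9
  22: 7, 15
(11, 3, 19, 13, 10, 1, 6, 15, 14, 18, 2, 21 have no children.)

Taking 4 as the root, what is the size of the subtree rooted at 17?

17's subtree: {17, 8, 21, 19, 2, 9, 3, 12, 1, 11}, size 10.

10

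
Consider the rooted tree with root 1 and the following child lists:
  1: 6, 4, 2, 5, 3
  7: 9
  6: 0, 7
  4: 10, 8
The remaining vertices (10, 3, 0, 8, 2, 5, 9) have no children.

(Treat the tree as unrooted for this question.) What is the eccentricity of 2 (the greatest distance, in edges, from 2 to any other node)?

A farthest node from 2 is 9.
The path 2-1-6-7-9 has 4 edges.

4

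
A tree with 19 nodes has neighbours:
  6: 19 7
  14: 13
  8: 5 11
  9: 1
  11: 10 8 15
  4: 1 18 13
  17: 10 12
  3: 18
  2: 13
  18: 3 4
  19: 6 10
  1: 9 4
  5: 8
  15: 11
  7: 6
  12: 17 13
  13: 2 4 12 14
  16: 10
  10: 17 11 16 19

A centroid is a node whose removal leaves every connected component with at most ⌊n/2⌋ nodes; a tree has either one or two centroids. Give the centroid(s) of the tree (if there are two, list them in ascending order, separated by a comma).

Delete 17: the remaining components have sizes 9, 9. Max 9 ≤ 9, so 17 is a centroid.
Every other node leaves some component of size > 9, so the centroid is unique.

17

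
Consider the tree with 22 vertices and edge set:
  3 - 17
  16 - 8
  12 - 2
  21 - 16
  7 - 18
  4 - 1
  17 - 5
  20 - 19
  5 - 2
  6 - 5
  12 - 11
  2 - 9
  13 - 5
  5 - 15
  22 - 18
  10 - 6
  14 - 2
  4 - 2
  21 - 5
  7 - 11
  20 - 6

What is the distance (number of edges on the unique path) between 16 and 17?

3

The path is 16–21–5–17, which has 3 edges.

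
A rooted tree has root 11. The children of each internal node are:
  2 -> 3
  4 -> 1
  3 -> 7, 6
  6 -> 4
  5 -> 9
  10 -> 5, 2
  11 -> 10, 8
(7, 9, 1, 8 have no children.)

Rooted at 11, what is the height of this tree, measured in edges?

6

The longest root-to-leaf path is 11-10-2-3-6-4-1 (6 edges).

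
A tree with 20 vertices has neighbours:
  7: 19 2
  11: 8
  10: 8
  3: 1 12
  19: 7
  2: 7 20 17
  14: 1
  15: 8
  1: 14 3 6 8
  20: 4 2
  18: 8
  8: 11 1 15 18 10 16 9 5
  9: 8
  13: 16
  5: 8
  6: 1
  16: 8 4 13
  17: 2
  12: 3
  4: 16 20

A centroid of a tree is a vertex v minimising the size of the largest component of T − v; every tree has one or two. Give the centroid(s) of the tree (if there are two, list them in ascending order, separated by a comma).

8

If 8 is removed the pieces have sizes 8, 5, 1, 1, 1, 1, 1, 1, all ≤ ⌊20/2⌋ = 10.
Every other node leaves some component of size > 10, so the centroid is unique.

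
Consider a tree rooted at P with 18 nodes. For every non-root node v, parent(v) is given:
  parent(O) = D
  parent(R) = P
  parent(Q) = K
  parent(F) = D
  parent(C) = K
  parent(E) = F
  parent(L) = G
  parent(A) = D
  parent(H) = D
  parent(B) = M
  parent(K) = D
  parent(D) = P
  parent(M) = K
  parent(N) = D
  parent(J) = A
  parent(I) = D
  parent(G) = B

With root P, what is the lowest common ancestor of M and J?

D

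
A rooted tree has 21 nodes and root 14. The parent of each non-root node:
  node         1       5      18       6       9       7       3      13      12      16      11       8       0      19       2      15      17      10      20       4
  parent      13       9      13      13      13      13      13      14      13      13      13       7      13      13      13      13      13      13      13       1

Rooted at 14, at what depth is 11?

Path from 14 to 11: 14 → 13 → 11, which has 2 edges.

2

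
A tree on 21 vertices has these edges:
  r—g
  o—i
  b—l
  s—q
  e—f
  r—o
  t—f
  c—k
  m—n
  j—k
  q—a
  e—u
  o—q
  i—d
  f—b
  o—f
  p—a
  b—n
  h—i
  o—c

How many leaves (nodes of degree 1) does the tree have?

10

The leaves are d, g, h, j, l, m, p, s, t, u.
That is 10 leaves.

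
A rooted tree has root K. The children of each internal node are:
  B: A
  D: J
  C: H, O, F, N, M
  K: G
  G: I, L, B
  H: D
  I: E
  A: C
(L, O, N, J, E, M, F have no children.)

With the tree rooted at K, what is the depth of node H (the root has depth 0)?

5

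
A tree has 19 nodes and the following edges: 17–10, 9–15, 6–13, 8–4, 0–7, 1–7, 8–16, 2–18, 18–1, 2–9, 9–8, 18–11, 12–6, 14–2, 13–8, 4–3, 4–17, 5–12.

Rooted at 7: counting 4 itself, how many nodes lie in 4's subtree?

4

4's subtree: {4, 3, 17, 10}, size 4.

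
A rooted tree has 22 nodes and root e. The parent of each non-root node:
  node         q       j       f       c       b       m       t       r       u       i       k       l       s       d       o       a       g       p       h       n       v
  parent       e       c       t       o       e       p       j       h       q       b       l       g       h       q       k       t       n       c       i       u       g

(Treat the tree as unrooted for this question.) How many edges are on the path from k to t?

k – o – c – j – t: 4 edges.

4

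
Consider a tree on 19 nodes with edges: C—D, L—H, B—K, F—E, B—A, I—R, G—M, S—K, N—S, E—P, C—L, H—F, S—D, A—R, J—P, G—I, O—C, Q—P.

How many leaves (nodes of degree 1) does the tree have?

Exactly 5 nodes have a single neighbour: J, M, N, O, Q.

5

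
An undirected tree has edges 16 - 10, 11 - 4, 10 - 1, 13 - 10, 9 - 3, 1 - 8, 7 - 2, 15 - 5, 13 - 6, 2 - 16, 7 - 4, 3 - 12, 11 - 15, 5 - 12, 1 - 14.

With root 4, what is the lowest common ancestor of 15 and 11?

11

Path 15→root: 15 11 4; path 11→root: 11 4.
First common node: 11.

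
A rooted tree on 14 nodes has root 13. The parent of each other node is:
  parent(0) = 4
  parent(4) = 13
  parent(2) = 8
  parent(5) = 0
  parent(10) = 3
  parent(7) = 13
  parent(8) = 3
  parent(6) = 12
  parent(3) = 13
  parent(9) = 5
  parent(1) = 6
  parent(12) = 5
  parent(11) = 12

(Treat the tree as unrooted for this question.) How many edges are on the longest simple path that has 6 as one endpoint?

8

The node farthest from 6 is 2, via 6–12–5–0–4–13–3–8–2 — 8 edges.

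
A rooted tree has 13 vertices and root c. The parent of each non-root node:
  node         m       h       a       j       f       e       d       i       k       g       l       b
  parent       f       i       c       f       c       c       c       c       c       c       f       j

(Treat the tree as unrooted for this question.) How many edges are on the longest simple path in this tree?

5

Starting from b, a farthest node is h at distance 5.
One longest path: b - j - f - c - i - h.
So the diameter is 5.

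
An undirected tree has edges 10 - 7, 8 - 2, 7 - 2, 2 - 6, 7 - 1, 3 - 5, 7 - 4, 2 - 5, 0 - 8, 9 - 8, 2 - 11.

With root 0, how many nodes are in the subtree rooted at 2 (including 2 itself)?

2's subtree: {2, 7, 6, 5, 11, 1, 4, 10, 3}, size 9.

9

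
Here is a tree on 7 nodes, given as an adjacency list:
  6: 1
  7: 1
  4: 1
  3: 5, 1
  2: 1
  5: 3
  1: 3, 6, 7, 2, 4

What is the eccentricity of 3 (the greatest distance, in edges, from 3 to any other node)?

Distances from 3 peak at 2, attained at 7 (2, 6, 4 also at distance 2).
3 – 1 – 7

2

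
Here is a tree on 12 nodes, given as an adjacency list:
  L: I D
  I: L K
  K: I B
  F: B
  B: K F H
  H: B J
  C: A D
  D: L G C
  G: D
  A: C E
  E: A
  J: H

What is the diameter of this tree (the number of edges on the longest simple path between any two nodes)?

9

BFS from E reaches J last, at distance 9; BFS from J confirms no node is farther.
Path: E – A – C – D – L – I – K – B – H – J.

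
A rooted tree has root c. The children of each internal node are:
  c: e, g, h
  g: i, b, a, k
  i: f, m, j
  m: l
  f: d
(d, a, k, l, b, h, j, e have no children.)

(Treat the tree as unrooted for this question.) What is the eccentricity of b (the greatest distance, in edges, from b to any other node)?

The node farthest from b is l (d also at distance 4), via b – g – i – m – l — 4 edges.

4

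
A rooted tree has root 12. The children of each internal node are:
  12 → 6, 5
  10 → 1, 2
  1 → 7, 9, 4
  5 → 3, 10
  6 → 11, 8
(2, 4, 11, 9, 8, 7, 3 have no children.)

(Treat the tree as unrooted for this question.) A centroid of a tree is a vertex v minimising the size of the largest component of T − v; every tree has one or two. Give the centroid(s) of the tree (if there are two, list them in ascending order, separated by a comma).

5, 10

Delete 5: the remaining components have sizes 6, 4, 1. Max 6 ≤ 6, so 5 is a centroid.
Its neighbour 10 also leaves a largest component of size 6, so both are centroids.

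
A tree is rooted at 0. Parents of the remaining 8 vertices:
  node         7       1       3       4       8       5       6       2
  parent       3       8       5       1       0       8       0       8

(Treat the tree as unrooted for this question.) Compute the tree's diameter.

5

A longest path is 4 – 1 – 8 – 5 – 3 – 7, with 5 edges.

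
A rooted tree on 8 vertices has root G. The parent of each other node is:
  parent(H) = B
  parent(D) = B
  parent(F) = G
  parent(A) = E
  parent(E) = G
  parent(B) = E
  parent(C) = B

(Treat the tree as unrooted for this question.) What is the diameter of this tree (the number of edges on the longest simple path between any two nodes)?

4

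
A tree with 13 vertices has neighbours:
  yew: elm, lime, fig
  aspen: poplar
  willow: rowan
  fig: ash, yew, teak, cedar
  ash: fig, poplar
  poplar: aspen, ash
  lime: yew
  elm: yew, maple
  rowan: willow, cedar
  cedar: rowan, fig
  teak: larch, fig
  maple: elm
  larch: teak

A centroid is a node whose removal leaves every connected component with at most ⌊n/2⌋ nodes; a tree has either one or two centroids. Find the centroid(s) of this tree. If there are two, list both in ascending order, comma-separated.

If fig is removed the pieces have sizes 4, 3, 3, 2, all ≤ ⌊13/2⌋ = 6.
No neighbour of fig does as well, so fig is the unique centroid.

fig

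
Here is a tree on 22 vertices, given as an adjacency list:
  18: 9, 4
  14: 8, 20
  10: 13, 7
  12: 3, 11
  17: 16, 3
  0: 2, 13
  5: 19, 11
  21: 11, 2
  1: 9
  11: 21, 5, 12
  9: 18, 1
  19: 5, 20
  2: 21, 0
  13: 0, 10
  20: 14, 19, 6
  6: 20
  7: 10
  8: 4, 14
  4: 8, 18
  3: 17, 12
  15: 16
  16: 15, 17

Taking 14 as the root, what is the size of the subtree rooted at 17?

3

17's subtree: {17, 16, 15}, size 3.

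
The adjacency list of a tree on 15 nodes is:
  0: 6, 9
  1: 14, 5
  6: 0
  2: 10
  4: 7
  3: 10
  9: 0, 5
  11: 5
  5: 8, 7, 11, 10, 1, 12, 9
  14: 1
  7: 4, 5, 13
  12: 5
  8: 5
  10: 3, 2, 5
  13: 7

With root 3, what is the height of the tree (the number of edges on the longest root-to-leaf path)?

5

The longest root-to-leaf path is 3-10-5-9-0-6 (5 edges).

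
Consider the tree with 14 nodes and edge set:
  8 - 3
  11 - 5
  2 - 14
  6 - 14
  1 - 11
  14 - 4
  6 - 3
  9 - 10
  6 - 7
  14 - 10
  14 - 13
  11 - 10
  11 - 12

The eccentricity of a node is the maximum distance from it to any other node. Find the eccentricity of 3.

The node farthest from 3 is 1 (5, 12 also at distance 5), via 3–6–14–10–11–1 — 5 edges.

5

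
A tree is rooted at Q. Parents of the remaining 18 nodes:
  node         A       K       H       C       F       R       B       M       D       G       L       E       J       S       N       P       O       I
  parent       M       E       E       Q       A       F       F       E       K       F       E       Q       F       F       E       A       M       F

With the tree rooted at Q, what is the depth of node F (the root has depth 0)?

Q – E – M – A – F — 4 edges.

4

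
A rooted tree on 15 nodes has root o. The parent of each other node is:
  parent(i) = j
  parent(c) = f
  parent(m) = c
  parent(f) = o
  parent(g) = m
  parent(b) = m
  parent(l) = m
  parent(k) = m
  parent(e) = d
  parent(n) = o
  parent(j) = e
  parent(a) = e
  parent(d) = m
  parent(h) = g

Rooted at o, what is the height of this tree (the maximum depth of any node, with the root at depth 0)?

7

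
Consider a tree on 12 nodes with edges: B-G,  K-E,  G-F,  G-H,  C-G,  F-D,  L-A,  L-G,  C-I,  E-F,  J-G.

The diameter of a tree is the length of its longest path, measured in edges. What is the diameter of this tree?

5

BFS from I reaches K last, at distance 5; BFS from K confirms no node is farther.
Path: I-C-G-F-E-K.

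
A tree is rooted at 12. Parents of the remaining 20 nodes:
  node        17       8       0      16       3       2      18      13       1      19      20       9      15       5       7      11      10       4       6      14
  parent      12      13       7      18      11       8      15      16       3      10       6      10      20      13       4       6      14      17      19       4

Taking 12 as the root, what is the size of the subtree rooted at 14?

16

14's subtree: {14, 10, 9, 19, 6, 20, 11, 15, 3, 18, 1, 16, 13, 5, 8, 2}, size 16.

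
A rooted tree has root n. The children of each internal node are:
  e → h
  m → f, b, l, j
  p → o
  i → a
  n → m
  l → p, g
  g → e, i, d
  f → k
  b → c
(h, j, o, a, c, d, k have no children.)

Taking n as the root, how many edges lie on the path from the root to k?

Climbing from k to the root: k → f → m → n. That's 3 steps.

3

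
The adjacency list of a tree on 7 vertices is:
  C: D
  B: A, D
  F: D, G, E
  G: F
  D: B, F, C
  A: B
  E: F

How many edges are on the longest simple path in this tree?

Starting from A, a farthest node is G at distance 4.
One longest path: A–B–D–F–G.
So the diameter is 4.

4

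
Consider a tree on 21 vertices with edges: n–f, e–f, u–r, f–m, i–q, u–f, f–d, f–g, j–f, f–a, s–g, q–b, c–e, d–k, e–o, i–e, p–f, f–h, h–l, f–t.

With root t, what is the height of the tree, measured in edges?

5

A deepest node is b, reached by t–f–e–i–q–b.
That path has 5 edges, so the height is 5.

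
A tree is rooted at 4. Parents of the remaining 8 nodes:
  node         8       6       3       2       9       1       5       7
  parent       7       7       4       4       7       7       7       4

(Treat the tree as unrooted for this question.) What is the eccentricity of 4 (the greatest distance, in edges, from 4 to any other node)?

2

A farthest node from 4 is 6 (9, 1, 5, 8 also at distance 2).
The path 4 – 7 – 6 has 2 edges.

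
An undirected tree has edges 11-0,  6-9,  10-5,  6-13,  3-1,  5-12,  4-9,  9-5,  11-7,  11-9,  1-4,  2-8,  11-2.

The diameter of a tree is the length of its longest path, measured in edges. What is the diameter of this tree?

6

Starting from 3, a farthest node is 8 at distance 6.
One longest path: 3 – 1 – 4 – 9 – 11 – 2 – 8.
So the diameter is 6.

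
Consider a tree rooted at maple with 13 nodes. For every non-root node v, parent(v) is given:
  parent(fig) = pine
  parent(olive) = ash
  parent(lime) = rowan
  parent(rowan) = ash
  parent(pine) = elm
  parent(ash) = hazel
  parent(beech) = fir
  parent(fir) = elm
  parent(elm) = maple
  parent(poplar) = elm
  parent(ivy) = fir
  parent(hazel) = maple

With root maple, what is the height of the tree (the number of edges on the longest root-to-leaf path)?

A deepest node is lime, reached by maple–hazel–ash–rowan–lime.
That path has 4 edges, so the height is 4.

4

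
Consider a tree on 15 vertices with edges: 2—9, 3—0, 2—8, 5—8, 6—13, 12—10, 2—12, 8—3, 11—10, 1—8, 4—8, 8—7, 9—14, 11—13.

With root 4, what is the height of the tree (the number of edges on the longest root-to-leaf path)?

7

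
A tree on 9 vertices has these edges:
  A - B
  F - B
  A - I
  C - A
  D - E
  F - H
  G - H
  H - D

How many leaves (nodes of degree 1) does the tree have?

4

Exactly 4 nodes have a single neighbour: C, E, G, I.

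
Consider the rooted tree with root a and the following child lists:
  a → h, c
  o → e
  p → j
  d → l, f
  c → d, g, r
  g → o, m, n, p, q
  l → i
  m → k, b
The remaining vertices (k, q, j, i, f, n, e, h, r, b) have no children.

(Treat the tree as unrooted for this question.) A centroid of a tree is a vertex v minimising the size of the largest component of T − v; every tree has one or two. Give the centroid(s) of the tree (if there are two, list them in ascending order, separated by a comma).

g

If g is removed the pieces have sizes 8, 3, 2, 2, 1, 1, all ≤ ⌊18/2⌋ = 9.
Every other node leaves some component of size > 9, so the centroid is unique.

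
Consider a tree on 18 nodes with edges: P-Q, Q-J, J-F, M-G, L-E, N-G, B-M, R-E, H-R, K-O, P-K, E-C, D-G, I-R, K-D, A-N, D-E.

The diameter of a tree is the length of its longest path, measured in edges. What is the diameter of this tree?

8

A longest path is F-J-Q-P-K-D-E-R-H, with 8 edges.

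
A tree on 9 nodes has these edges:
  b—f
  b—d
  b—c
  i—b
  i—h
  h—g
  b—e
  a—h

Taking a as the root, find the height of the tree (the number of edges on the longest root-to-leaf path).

The longest root-to-leaf path is a-h-i-b-c (4 edges).

4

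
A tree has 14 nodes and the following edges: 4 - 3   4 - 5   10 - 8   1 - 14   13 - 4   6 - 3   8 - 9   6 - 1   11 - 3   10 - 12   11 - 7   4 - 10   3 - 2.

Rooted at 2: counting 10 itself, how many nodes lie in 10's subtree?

4

The subtree rooted at 10 contains: 10, 12, 8, 9 — 4 nodes.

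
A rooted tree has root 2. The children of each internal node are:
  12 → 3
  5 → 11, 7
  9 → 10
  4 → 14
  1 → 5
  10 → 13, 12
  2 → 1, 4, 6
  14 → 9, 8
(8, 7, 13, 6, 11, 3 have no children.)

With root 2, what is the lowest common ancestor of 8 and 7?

8's ancestor chain is 8, 14, 4, 2 and 7's is 7, 5, 1, 2; they first meet at 2.

2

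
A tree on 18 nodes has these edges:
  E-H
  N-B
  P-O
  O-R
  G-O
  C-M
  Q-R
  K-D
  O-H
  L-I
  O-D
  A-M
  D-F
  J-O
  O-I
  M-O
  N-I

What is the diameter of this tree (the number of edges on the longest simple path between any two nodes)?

5

A longest path is B - N - I - O - D - F, with 5 edges.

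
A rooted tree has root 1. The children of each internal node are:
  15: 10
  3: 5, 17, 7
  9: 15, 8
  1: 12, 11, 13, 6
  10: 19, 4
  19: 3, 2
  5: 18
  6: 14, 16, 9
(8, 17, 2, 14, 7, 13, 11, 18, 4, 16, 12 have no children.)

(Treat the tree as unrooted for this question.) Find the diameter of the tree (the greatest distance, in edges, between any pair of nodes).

BFS from 18 reaches 11 last, at distance 9; BFS from 11 confirms no node is farther.
Path: 18 - 5 - 3 - 19 - 10 - 15 - 9 - 6 - 1 - 11.

9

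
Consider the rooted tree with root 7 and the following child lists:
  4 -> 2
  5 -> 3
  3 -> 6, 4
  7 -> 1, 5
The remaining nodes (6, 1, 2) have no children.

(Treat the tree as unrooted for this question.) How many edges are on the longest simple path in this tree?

A longest path is 1 - 7 - 5 - 3 - 4 - 2, with 5 edges.

5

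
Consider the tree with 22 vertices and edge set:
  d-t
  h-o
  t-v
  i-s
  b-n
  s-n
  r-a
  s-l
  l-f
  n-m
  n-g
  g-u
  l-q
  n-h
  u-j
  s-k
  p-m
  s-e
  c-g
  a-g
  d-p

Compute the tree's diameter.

Starting from v, a farthest node is j at distance 8.
One longest path: v – t – d – p – m – n – g – u – j.
So the diameter is 8.

8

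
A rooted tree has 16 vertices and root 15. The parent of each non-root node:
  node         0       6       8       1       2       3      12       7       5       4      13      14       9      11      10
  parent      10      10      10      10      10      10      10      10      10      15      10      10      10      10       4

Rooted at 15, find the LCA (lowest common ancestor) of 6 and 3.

10

Ancestors of 6 (toward the root): 6, 10, 4, 15.
Ancestors of 3: 3, 10, 4, 15.
The deepest node appearing in both lists is 10.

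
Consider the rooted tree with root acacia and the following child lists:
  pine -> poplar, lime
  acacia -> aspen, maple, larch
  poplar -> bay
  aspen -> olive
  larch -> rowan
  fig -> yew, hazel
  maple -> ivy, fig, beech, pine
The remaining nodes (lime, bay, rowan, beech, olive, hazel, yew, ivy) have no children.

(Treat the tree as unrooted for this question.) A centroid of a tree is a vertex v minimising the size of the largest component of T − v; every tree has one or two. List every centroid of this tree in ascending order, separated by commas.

maple

If maple is removed the pieces have sizes 5, 4, 3, 1, 1, all ≤ ⌊15/2⌋ = 7.
Every other node leaves some component of size > 7, so the centroid is unique.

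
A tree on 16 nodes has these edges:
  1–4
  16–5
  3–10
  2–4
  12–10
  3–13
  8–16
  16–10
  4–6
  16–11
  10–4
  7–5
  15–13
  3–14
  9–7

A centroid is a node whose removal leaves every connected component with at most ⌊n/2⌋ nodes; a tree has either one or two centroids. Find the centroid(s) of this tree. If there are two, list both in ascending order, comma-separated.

10

If 10 is removed the pieces have sizes 6, 4, 4, 1, all ≤ ⌊16/2⌋ = 8.
No neighbour of 10 does as well, so 10 is the unique centroid.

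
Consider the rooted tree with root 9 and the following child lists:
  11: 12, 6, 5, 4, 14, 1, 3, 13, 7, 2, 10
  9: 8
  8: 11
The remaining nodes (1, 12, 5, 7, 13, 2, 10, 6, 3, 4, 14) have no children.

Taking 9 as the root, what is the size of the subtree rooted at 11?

12

Descendants of 11 (including itself): 11, 4, 13, 2, 14, 10, 6, 3, 12, 7, 5, 1. That's 12.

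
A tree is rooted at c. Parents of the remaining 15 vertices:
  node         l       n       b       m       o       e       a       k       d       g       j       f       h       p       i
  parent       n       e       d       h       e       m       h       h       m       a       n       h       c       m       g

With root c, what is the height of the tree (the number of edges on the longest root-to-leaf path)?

The longest root-to-leaf path is c → h → m → e → n → l (5 edges).

5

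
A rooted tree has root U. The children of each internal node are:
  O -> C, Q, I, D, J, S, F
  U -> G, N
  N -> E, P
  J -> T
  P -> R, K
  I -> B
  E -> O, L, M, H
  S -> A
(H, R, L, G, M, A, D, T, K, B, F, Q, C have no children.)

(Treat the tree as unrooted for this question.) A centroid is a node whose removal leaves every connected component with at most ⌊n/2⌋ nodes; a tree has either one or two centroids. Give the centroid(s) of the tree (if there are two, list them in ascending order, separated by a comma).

Delete O: the remaining components have sizes 10, 2, 2, 2, 1, 1, 1, 1. Max 10 ≤ 10, so O is a centroid.
No neighbour of O does as well, so O is the unique centroid.

O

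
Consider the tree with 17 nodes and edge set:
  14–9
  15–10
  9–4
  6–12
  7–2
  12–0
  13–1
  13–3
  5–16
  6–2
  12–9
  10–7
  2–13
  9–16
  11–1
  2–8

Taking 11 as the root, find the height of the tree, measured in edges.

The longest root-to-leaf path is 11 – 1 – 13 – 2 – 6 – 12 – 9 – 16 – 5 (8 edges).

8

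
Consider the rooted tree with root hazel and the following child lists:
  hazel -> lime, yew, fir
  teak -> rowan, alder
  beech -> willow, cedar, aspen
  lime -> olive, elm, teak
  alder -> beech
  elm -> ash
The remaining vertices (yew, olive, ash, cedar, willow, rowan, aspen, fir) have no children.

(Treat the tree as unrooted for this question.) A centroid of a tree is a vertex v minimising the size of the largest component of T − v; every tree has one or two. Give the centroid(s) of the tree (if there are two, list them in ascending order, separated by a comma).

lime, teak

Delete lime: the remaining components have sizes 7, 3, 2, 1. Max 7 ≤ 7, so lime is a centroid.
teak is adjacent to lime and is also a centroid (the largest component after removing it is likewise 7).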